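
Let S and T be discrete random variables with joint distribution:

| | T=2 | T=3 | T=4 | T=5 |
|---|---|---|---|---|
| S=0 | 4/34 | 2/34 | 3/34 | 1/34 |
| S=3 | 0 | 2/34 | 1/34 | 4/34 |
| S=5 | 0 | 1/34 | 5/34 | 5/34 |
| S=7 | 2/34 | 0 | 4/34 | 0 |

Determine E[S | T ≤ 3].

25/11

P(T ≤ 3) = 11/34.
Σ S·P over the event = 0·(4/34) + 0·(2/34) + 3·(2/34) + 5·(1/34) + 7·(2/34) = 25/34.
E[S | T ≤ 3] = (25/34) / (11/34) = 25/11.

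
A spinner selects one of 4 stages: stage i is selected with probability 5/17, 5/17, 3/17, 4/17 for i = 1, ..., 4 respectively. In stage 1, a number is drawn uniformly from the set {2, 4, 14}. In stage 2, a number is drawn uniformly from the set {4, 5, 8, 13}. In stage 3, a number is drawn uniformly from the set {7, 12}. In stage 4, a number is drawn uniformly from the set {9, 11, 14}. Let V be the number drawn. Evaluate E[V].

434/51

E[V | stage 1] = (2+4+14)/3 = 20/3.
E[V | stage 2] = (4+5+8+13)/4 = 15/2.
E[V | stage 3] = (7+12)/2 = 19/2.
E[V | stage 4] = (9+11+14)/3 = 34/3.
E[V] = (5/17)·(20/3) + (5/17)·(15/2) + (3/17)·(19/2) + (4/17)·(34/3) = 434/51.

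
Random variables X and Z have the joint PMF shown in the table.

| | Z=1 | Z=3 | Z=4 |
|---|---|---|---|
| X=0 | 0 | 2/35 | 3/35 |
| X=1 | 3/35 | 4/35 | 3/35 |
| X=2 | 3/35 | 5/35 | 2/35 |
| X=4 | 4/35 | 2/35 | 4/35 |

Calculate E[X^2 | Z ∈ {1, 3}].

P(Z ∈ {1, 3}) = 23/35.
Σ X^2·P over the event = 0·(2/35) + 1·(3/35) + 1·(4/35) + 4·(3/35) + 4·(5/35) + 16·(4/35) + 16·(2/35) = 27/7.
E[X^2 | Z ∈ {1, 3}] = (27/7) / (23/35) = 135/23.

135/23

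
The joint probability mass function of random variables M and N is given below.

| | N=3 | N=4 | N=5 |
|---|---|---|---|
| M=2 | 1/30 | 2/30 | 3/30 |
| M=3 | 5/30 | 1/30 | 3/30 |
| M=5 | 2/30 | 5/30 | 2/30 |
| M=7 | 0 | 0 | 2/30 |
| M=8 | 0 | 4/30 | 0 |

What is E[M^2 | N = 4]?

199/6

P(N = 4) = 2/5.
Summing M^2·P(M=x,N=y) over the conditioning event gives 199/15.
E[M^2 | N = 4] = (199/15) / (2/5) = 199/6.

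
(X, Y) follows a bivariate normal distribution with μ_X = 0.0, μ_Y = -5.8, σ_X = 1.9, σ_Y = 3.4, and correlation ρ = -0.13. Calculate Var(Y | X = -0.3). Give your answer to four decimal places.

Var(Y | X=x) = (1 − ρ²)·σ_Y².
Var(Y | X=-0.3) = (3.4)²·(1 − (-0.13)²) = 11.56·0.9831 = 11.3646.

11.3646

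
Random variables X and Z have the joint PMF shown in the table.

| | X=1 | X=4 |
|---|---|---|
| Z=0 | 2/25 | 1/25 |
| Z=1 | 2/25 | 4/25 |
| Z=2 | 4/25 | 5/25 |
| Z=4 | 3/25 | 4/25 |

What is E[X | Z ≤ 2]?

P(Z ≤ 2) = 18/25.
Summing X·P(X=x,Z=y) over the conditioning event gives 48/25.
E[X | Z ≤ 2] = (48/25) / (18/25) = 8/3.

8/3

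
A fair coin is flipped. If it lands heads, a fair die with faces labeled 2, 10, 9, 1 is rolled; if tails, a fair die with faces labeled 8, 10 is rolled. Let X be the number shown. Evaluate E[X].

29/4

E[X | heads] = (2+10+9+1)/4 = 11/2.
E[X | tails] = (8+10)/2 = 9.
E[X] = (1/2)·(11/2) + (1/2)·(9) = 29/4.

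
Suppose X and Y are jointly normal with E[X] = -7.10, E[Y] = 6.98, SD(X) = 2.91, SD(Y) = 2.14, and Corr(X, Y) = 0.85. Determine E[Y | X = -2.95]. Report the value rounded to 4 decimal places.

E[Y | X=x] = μ_Y + ρ(σ_Y/σ_X)(x − μ_X) for jointly normal variables.
E[Y | X=-2.95] = 6.98 + (0.85)·(2.14/2.91)·(-2.95 − (-7.10)) = 6.98 + (0.62509)·(4.15) = 9.5741.

9.5741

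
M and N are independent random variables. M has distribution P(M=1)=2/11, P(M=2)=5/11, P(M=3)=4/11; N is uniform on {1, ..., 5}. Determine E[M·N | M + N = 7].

P(M + N = 7) = 9/55.
Summing MN·P(x,y) over outcomes with M + N = 7 gives 98/55.
E[M·N | M + N = 7] = (98/55) / (9/55) = 98/9.

98/9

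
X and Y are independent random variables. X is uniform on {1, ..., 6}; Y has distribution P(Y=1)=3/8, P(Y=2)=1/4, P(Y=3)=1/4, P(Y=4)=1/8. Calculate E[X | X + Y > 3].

157/40

P(X + Y > 3) = 5/6.
Summing X·P(x,y) over outcomes with X + Y > 3 gives 157/48.
E[X | X + Y > 3] = (157/48) / (5/6) = 157/40.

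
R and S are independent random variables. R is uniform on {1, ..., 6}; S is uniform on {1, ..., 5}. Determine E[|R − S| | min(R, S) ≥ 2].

P(min(R, S) ≥ 2) = 2/3.
Summing |R−S|·P(x,y) over outcomes with min(R, S) ≥ 2 gives 1.
E[|R − S| | min(R, S) ≥ 2] = (1) / (2/3) = 3/2.

3/2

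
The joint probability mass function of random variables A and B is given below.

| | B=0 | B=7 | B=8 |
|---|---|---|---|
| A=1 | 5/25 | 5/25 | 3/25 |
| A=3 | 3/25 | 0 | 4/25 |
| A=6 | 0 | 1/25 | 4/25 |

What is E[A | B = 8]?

P(B = 8) = 11/25.
Σ A·P over the event = 1·(3/25) + 3·(4/25) + 6·(4/25) = 39/25.
E[A | B = 8] = (39/25) / (11/25) = 39/11.

39/11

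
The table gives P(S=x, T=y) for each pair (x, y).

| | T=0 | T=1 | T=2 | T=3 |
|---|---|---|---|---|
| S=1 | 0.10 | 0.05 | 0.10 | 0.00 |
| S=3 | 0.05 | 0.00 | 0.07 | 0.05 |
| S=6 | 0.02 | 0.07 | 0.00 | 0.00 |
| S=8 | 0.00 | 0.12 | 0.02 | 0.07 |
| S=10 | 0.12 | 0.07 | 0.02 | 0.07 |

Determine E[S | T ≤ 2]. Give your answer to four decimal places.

5.3951

P(T ≤ 2) = 0.81.
Summing S·P(S=x,T=y) over the conditioning event gives 4.37.
E[S | T ≤ 2] = (4.37) / (0.81) = 5.3951.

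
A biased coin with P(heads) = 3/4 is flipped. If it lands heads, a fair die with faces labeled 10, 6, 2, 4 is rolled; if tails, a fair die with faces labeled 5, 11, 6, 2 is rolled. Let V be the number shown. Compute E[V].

E[V | heads] = (10+6+2+4)/4 = 11/2.
E[V | tails] = (5+11+6+2)/4 = 6.
E[V] = (3/4)·(11/2) + (1/4)·(6) = 45/8.

45/8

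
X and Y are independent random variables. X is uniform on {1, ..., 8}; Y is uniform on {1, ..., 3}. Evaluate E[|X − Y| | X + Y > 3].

P(X + Y > 3) = 7/8.
Summing |X−Y|·P(x,y) over outcomes with X + Y > 3 gives 11/4.
E[|X − Y| | X + Y > 3] = (11/4) / (7/8) = 22/7.

22/7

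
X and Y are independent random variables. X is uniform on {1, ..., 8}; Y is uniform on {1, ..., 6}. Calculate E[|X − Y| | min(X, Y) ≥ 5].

5/4

Outcomes with min(X, Y) ≥ 5: (5,5), (5,6), (6,5), (6,6), (7,5), (7,6), (8,5), (8,6), each with probability 1/48.
E[|X − Y| | min(X, Y) ≥ 5] = (0 + 1 + 1 + 0 + 2 + 1 + 3 + 2) / 8 = 5/4.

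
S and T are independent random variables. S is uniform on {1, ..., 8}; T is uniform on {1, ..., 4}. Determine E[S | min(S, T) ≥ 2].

5

P(min(S, T) ≥ 2) = 21/32.
Summing S·P(x,y) over outcomes with min(S, T) ≥ 2 gives 105/32.
E[S | min(S, T) ≥ 2] = (105/32) / (21/32) = 5.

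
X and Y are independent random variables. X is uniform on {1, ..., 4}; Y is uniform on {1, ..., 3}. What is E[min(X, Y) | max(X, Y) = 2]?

4/3

Outcomes with max(X, Y) = 2: (1,2), (2,1), (2,2), each with probability 1/12.
E[min(X, Y) | max(X, Y) = 2] = (1 + 1 + 2) / 3 = 4/3.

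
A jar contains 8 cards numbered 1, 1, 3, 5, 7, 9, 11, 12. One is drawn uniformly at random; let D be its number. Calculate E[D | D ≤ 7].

17/5

P(D ≤ 7) = 5/8.
Σ over the event: 1·1/4 + 3·1/8 + 5·1/8 + 7·1/8 = 17/8.
E[D | D ≤ 7] = (17/8) / (5/8) = 17/5.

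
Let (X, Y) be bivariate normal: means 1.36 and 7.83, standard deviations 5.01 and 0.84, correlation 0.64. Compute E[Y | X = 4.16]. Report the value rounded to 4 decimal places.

The regression of Y on X has slope ρ·σ_Y/σ_X and passes through (μ_X, μ_Y).
E[Y | X=4.16] = 7.83 + (0.64)·(0.84/5.01)·(4.16 − (1.36)) = 7.83 + (0.10731)·(2.8) = 8.1305.

8.1305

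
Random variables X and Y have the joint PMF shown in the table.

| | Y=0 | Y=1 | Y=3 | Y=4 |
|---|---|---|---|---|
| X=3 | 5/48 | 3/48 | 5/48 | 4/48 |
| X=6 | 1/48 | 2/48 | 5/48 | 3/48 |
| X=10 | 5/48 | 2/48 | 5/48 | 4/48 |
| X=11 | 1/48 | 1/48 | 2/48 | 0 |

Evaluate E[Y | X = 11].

P(X = 11) = 1/12.
Σ Y·P over the event = 0·(1/48) + 1·(1/48) + 3·(2/48) = 7/48.
E[Y | X = 11] = (7/48) / (1/12) = 7/4.

7/4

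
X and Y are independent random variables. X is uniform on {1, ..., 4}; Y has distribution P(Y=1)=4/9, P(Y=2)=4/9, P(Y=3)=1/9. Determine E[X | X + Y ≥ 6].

P(X + Y ≥ 6) = 1/6.
Summing X·P(x,y) over outcomes with X + Y ≥ 6 gives 23/36.
E[X | X + Y ≥ 6] = (23/36) / (1/6) = 23/6.

23/6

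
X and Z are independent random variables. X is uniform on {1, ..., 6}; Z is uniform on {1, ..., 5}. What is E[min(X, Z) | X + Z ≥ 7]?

16/5

P(X + Z ≥ 7) = 1/2.
Summing min(X,Z)·P(x,y) over outcomes with X + Z ≥ 7 gives 8/5.
E[min(X, Z) | X + Z ≥ 7] = (8/5) / (1/2) = 16/5.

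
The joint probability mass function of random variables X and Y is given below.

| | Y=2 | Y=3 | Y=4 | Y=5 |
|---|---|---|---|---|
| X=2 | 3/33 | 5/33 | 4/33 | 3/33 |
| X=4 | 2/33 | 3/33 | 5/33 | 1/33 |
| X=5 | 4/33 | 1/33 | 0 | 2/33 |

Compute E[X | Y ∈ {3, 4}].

55/18

P(Y ∈ {3, 4}) = 6/11.
Σ X·P over the event = 2·(5/33) + 2·(4/33) + 4·(3/33) + 4·(5/33) + 5·(1/33) = 5/3.
E[X | Y ∈ {3, 4}] = (5/3) / (6/11) = 55/18.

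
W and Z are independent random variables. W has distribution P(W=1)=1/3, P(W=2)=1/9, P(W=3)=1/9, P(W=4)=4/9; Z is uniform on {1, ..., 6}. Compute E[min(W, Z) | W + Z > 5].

92/33

P(W + Z > 5) = 11/18.
Summing min(W,Z)·P(x,y) over outcomes with W + Z > 5 gives 46/27.
E[min(W, Z) | W + Z > 5] = (46/27) / (11/18) = 92/33.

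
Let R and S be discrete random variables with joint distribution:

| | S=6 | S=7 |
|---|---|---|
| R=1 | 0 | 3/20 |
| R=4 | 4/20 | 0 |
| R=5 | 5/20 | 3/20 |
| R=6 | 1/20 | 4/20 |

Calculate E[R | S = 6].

P(S = 6) = 1/2.
Σ R·P over the event = 4·(4/20) + 5·(5/20) + 6·(1/20) = 47/20.
E[R | S = 6] = (47/20) / (1/2) = 47/10.

47/10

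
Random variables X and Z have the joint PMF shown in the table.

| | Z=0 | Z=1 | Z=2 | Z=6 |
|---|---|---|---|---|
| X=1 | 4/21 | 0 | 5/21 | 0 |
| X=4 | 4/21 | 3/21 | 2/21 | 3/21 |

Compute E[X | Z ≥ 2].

5/2

P(Z ≥ 2) = 10/21.
Summing X·P(X=x,Z=y) over the conditioning event gives 25/21.
E[X | Z ≥ 2] = (25/21) / (10/21) = 5/2.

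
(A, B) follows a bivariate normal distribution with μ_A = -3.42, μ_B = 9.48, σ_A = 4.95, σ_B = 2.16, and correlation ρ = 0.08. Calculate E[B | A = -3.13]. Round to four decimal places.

9.4901

For a bivariate normal, E[B | A=x] = μ_B + ρ·(σ_B/σ_A)·(x − μ_A).
E[B | A=-3.13] = 9.48 + (0.08)·(2.16/4.95)·(-3.13 − (-3.42)) = 9.48 + (0.034909)·(0.29) = 9.4901.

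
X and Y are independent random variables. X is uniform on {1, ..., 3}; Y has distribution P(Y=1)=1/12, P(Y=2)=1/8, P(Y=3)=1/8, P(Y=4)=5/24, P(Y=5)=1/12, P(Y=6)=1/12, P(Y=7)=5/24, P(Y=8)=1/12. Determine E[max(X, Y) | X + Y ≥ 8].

P(X + Y ≥ 8) = 3/8.
Summing max(X,Y)·P(x,y) over outcomes with X + Y ≥ 8 gives 187/72.
E[max(X, Y) | X + Y ≥ 8] = (187/72) / (3/8) = 187/27.

187/27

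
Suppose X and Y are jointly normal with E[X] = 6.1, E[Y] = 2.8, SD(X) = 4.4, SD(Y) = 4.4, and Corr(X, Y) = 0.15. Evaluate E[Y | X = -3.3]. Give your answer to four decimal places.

E[Y | X=x] = μ_Y + ρ(σ_Y/σ_X)(x − μ_X) for jointly normal variables.
E[Y | X=-3.3] = 2.8 + (0.15)·(4.4/4.4)·(-3.3 − (6.1)) = 2.8 + (0.15)·(-9.4) = 1.3900.

1.3900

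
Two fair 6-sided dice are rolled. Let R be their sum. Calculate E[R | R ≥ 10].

32/3

P(R ≥ 10) = 1/6.
Σ over the event: 10·1/12 + 11·1/18 + 12·1/36 = 16/9.
E[R | R ≥ 10] = (16/9) / (1/6) = 32/3.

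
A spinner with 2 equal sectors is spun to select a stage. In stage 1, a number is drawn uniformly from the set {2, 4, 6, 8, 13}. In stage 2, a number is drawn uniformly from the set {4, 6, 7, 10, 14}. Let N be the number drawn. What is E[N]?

E[N | stage 1] = (2+4+6+8+13)/5 = 33/5.
E[N | stage 2] = (4+6+7+10+14)/5 = 41/5.
By the law of total expectation,
E[N] = (1/2)·(33/5) + (1/2)·(41/5) = 37/5.

37/5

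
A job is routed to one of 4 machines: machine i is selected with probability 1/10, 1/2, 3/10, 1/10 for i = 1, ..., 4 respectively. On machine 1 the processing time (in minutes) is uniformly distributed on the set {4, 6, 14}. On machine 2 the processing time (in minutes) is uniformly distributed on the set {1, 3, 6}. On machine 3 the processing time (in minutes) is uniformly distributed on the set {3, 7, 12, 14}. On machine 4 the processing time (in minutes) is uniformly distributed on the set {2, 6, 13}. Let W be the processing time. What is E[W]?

88/15

E[W | machine 1] = (4+6+14)/3 = 8.
E[W | machine 2] = (1+3+6)/3 = 10/3.
E[W | machine 3] = (3+7+12+14)/4 = 9.
E[W | machine 4] = (2+6+13)/3 = 7.
By the law of total expectation,
E[W] = (1/10)·(8) + (1/2)·(10/3) + (3/10)·(9) + (1/10)·(7) = 88/15.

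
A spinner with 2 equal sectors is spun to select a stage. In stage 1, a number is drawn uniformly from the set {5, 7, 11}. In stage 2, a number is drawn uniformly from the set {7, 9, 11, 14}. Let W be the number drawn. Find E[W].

215/24

E[W | stage 1] = (5+7+11)/3 = 23/3.
E[W | stage 2] = (7+9+11+14)/4 = 41/4.
By the law of total expectation,
E[W] = (1/2)·(23/3) + (1/2)·(41/4) = 215/24.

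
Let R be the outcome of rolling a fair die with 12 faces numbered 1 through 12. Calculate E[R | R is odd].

6

Given R is odd, R is equally likely to be any of {1, 3, 5, 7, 9, 11}.
E[R | R is odd] = (1 + 3 + 5 + 7 + 9 + 11) / 6 = 6.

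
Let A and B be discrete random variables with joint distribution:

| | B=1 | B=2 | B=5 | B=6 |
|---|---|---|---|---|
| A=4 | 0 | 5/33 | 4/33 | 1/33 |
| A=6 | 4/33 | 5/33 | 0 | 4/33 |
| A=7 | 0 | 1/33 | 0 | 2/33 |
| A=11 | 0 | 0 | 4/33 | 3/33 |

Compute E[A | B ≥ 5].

P(B ≥ 5) = 6/11.
Summing A·P(A=x,B=y) over the conditioning event gives 45/11.
E[A | B ≥ 5] = (45/11) / (6/11) = 15/2.

15/2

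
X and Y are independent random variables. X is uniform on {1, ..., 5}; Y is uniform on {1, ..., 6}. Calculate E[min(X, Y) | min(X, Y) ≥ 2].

3

P(min(X, Y) ≥ 2) = 2/3.
Summing min(X,Y)·P(x,y) over outcomes with min(X, Y) ≥ 2 gives 2.
E[min(X, Y) | min(X, Y) ≥ 2] = (2) / (2/3) = 3.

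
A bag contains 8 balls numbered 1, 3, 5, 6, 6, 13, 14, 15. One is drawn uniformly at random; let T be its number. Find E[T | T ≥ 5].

59/6

P(T ≥ 5) = 3/4.
Σ over the event: 5·1/8 + 6·1/4 + 13·1/8 + 14·1/8 + 15·1/8 = 59/8.
E[T | T ≥ 5] = (59/8) / (3/4) = 59/6.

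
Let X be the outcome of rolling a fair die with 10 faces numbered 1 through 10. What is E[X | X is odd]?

5

Given X is odd, X is equally likely to be any of {1, 3, 5, 7, 9}.
E[X | X is odd] = (1 + 3 + 5 + 7 + 9) / 5 = 5.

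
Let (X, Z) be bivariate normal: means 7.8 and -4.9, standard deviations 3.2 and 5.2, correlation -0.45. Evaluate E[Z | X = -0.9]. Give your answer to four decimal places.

1.4619

For a bivariate normal, E[Z | X=x] = μ_Z + ρ·(σ_Z/σ_X)·(x − μ_X).
E[Z | X=-0.9] = -4.9 + (-0.45)·(5.2/3.2)·(-0.9 − (7.8)) = -4.9 + (-0.73125)·(-8.7) = 1.4619.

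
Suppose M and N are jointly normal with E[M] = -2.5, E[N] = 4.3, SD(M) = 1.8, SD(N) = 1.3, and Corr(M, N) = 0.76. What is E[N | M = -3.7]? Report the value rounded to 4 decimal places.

E[N | M=x] = μ_N + ρ(σ_N/σ_M)(x − μ_M) for jointly normal variables.
E[N | M=-3.7] = 4.3 + (0.76)·(1.3/1.8)·(-3.7 − (-2.5)) = 4.3 + (0.54889)·(-1.2) = 3.6413.

3.6413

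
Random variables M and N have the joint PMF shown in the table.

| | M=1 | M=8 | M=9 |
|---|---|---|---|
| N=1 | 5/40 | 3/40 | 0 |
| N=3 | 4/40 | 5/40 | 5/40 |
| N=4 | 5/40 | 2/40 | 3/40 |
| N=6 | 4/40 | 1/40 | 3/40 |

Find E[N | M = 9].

P(M = 9) = 11/40.
Σ N·P over the event = 3·(5/40) + 4·(3/40) + 6·(3/40) = 9/8.
E[N | M = 9] = (9/8) / (11/40) = 45/11.

45/11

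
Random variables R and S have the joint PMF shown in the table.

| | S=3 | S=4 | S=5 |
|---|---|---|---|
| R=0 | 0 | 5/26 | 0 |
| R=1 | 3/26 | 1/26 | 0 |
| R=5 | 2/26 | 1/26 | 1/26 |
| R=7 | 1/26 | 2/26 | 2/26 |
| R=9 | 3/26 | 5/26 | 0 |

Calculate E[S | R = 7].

21/5

P(R = 7) = 5/26.
Summing S·P(R=x,S=y) over the conditioning event gives 21/26.
E[S | R = 7] = (21/26) / (5/26) = 21/5.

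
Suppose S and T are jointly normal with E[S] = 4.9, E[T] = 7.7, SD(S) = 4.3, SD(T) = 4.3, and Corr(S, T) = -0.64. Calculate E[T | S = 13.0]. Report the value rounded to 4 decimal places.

The regression of T on S has slope ρ·σ_T/σ_S and passes through (μ_S, μ_T).
E[T | S=13.0] = 7.7 + (-0.64)·(4.3/4.3)·(13.0 − (4.9)) = 7.7 + (-0.64)·(8.1) = 2.5160.

2.5160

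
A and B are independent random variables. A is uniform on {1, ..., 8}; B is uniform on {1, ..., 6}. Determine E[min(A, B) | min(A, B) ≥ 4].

P(min(A, B) ≥ 4) = 5/16.
Summing min(A,B)·P(x,y) over outcomes with min(A, B) ≥ 4 gives 71/48.
E[min(A, B) | min(A, B) ≥ 4] = (71/48) / (5/16) = 71/15.

71/15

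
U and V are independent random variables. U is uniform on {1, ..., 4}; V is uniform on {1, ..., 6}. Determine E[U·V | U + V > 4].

65/6

P(U + V > 4) = 3/4.
Summing UV·P(x,y) over outcomes with U + V > 4 gives 65/8.
E[U·V | U + V > 4] = (65/8) / (3/4) = 65/6.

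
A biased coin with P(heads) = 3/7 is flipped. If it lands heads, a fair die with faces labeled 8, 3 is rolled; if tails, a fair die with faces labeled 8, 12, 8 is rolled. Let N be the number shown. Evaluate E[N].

323/42

E[N | heads] = (8+3)/2 = 11/2.
E[N | tails] = (8+12+8)/3 = 28/3.
E[N] = (3/7)·(11/2) + (4/7)·(28/3) = 323/42.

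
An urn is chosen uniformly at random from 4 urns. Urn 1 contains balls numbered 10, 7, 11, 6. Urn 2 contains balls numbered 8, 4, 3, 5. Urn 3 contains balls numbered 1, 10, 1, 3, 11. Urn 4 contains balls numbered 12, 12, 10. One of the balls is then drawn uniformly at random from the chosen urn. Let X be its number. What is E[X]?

901/120

E[X | urn 1] = (10+7+11+6)/4 = 17/2.
E[X | urn 2] = (8+4+3+5)/4 = 5.
E[X | urn 3] = (1+10+1+3+11)/5 = 26/5.
E[X | urn 4] = (12+12+10)/3 = 34/3.
By the law of total expectation,
E[X] = (1/4)·(17/2) + (1/4)·(5) + (1/4)·(26/5) + (1/4)·(34/3) = 901/120.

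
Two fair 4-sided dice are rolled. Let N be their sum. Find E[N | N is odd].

P(N is odd) = 1/2.
Σ over the event: 3·1/8 + 5·1/4 + 7·1/8 = 5/2.
E[N | N is odd] = (5/2) / (1/2) = 5.

5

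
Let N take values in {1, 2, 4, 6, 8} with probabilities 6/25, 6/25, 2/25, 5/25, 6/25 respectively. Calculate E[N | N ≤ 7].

P(N ≤ 7) = 19/25.
Σ over the event: 1·6/25 + 2·6/25 + 4·2/25 + 6·1/5 = 56/25.
E[N | N ≤ 7] = (56/25) / (19/25) = 56/19.

56/19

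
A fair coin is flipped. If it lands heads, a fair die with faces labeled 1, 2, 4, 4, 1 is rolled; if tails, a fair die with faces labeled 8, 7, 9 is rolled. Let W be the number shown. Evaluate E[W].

E[W | heads] = (1+2+4+4+1)/5 = 12/5.
E[W | tails] = (8+7+9)/3 = 8.
E[W] = (1/2)·(12/5) + (1/2)·(8) = 26/5.

26/5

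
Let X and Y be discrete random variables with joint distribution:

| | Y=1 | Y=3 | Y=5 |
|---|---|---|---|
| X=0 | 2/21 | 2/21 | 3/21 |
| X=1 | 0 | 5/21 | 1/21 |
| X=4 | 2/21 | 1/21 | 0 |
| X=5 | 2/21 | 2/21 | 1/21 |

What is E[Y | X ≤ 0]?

P(X ≤ 0) = 1/3.
Summing Y·P(X=x,Y=y) over the conditioning event gives 23/21.
E[Y | X ≤ 0] = (23/21) / (1/3) = 23/7.

23/7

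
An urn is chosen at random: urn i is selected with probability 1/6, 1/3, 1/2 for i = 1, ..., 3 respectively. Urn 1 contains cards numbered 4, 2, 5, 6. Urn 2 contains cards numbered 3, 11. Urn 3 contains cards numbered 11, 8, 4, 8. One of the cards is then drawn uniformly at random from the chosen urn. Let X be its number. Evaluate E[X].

83/12

E[X | urn 1] = (4+2+5+6)/4 = 17/4.
E[X | urn 2] = (3+11)/2 = 7.
E[X | urn 3] = (11+8+4+8)/4 = 31/4.
E[X] = (1/6)·(17/4) + (1/3)·(7) + (1/2)·(31/4) = 83/12.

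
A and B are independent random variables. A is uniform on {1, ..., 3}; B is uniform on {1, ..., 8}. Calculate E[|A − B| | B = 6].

P(B = 6) = 1/8.
Summing |A−B|·P(x,y) over outcomes with B = 6 gives 1/2.
E[|A − B| | B = 6] = (1/2) / (1/8) = 4.

4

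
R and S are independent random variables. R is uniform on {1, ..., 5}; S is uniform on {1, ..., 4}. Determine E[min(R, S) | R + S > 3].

P(R + S > 3) = 17/20.
Summing min(R,S)·P(x,y) over outcomes with R + S > 3 gives 37/20.
E[min(R, S) | R + S > 3] = (37/20) / (17/20) = 37/17.

37/17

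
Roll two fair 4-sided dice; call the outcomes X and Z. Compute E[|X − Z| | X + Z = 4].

4/3

P(X + Z = 4) = 3/16.
Summing |X−Z|·P(x,y) over outcomes with X + Z = 4 gives 1/4.
E[|X − Z| | X + Z = 4] = (1/4) / (3/16) = 4/3.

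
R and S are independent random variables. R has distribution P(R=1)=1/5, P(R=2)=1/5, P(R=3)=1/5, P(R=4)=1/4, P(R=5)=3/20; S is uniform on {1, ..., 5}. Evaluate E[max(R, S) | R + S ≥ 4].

89/22

P(R + S ≥ 4) = 22/25.
Summing max(R,S)·P(x,y) over outcomes with R + S ≥ 4 gives 89/25.
E[max(R, S) | R + S ≥ 4] = (89/25) / (22/25) = 89/22.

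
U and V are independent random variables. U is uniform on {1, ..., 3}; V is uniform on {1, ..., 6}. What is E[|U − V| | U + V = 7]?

Outcomes with U + V = 7: (1,6), (2,5), (3,4), each with probability 1/18.
E[|U − V| | U + V = 7] = (5 + 3 + 1) / 3 = 3.

3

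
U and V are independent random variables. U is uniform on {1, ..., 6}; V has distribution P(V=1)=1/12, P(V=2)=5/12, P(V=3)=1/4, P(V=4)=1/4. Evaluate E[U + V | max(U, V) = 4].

134/21

P(max(U, V) = 4) = 7/24.
Summing (U+V)·P(x,y) over outcomes with max(U, V) = 4 gives 67/36.
E[U + V | max(U, V) = 4] = (67/36) / (7/24) = 134/21.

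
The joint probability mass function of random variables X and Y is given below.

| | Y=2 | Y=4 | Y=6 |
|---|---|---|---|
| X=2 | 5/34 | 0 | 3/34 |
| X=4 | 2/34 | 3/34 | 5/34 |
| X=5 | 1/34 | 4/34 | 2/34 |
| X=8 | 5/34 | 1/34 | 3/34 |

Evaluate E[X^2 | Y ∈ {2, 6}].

731/26

P(Y ∈ {2, 6}) = 13/17.
Σ X^2·P over the event = 4·(5/34) + 4·(3/34) + 16·(2/34) + 16·(5/34) + 25·(1/34) + 25·(2/34) + 64·(5/34) + 64·(3/34) = 43/2.
E[X^2 | Y ∈ {2, 6}] = (43/2) / (13/17) = 731/26.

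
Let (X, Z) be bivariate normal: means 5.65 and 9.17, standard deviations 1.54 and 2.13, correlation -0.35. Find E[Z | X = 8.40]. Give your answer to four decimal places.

E[Z | X=x] = μ_Z + ρ(σ_Z/σ_X)(x − μ_X) for jointly normal variables.
E[Z | X=8.40] = 9.17 + (-0.35)·(2.13/1.54)·(8.40 − (5.65)) = 9.17 + (-0.48409)·(2.75) = 7.8388.

7.8388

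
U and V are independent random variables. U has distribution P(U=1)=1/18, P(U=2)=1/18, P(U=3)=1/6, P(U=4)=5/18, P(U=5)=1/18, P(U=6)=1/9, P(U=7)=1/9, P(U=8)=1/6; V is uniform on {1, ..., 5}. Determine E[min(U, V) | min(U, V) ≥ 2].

P(min(U, V) ≥ 2) = 34/45.
Summing min(U,V)·P(x,y) over outcomes with min(U, V) ≥ 2 gives 109/45.
E[min(U, V) | min(U, V) ≥ 2] = (109/45) / (34/45) = 109/34.

109/34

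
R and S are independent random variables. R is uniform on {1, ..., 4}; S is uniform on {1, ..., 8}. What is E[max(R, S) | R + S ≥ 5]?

P(R + S ≥ 5) = 13/16.
Summing max(R,S)·P(x,y) over outcomes with R + S ≥ 5 gives 141/32.
E[max(R, S) | R + S ≥ 5] = (141/32) / (13/16) = 141/26.

141/26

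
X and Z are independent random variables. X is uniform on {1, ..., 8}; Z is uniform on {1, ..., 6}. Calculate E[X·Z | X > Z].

490/27

P(X > Z) = 9/16.
Summing XZ·P(x,y) over outcomes with X > Z gives 245/24.
E[X·Z | X > Z] = (245/24) / (9/16) = 490/27.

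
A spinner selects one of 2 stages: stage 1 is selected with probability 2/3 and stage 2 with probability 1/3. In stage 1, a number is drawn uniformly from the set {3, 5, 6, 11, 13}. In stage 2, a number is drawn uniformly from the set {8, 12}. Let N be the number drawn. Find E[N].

E[N | stage 1] = (3+5+6+11+13)/5 = 38/5.
E[N | stage 2] = (8+12)/2 = 10.
E[N] = (2/3)·(38/5) + (1/3)·(10) = 42/5.

42/5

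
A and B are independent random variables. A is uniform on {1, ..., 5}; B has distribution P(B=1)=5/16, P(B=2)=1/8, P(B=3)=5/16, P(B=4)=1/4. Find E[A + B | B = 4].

P(B = 4) = 1/4.
Summing (A+B)·P(x,y) over outcomes with B = 4 gives 7/4.
E[A + B | B = 4] = (7/4) / (1/4) = 7.

7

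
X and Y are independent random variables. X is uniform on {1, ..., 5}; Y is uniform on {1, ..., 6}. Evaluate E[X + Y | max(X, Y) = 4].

Outcomes with max(X, Y) = 4: (1,4), (2,4), (3,4), (4,1), (4,2), (4,3), (4,4), each with probability 1/30.
E[X + Y | max(X, Y) = 4] = (5 + 6 + 7 + 5 + 6 + 7 + 8) / 7 = 44/7.

44/7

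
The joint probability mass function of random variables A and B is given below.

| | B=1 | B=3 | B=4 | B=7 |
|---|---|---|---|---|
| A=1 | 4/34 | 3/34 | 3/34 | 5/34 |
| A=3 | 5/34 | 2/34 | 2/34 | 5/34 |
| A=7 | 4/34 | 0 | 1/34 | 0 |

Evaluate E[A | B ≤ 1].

P(B ≤ 1) = 13/34.
Σ A·P over the event = 1·(4/34) + 3·(5/34) + 7·(4/34) = 47/34.
E[A | B ≤ 1] = (47/34) / (13/34) = 47/13.

47/13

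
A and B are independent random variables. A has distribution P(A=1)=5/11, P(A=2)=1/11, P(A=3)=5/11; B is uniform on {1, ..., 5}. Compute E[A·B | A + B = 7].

35/3

P(A + B = 7) = 6/55.
Summing AB·P(x,y) over outcomes with A + B = 7 gives 14/11.
E[A·B | A + B = 7] = (14/11) / (6/55) = 35/3.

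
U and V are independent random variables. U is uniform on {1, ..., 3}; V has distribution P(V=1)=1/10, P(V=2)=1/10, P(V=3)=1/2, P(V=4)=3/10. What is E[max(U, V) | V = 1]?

P(V = 1) = 1/10.
Summing max(U,V)·P(x,y) over outcomes with V = 1 gives 1/5.
E[max(U, V) | V = 1] = (1/5) / (1/10) = 2.

2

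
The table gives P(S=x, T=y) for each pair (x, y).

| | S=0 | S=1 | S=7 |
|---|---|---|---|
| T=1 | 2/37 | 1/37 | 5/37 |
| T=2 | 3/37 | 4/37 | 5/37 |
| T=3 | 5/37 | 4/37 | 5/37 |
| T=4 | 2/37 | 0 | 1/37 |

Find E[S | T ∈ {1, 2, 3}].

57/17

P(T ∈ {1, 2, 3}) = 34/37.
Summing S·P(S=x,T=y) over the conditioning event gives 114/37.
E[S | T ∈ {1, 2, 3}] = (114/37) / (34/37) = 57/17.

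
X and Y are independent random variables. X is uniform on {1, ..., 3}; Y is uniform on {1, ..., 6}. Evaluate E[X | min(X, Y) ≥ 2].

5/2

P(min(X, Y) ≥ 2) = 5/9.
Summing X·P(x,y) over outcomes with min(X, Y) ≥ 2 gives 25/18.
E[X | min(X, Y) ≥ 2] = (25/18) / (5/9) = 5/2.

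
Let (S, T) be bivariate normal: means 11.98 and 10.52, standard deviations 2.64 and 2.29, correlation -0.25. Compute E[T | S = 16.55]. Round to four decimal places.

The regression of T on S has slope ρ·σ_T/σ_S and passes through (μ_S, μ_T).
E[T | S=16.55] = 10.52 + (-0.25)·(2.29/2.64)·(16.55 − (11.98)) = 10.52 + (-0.216856)·(4.57) = 9.5290.

9.5290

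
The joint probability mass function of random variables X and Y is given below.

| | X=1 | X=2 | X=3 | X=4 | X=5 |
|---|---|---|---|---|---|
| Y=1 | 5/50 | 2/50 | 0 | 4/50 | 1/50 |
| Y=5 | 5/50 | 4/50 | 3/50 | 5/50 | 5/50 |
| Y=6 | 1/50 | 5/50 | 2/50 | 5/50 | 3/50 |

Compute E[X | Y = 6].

P(Y = 6) = 8/25.
Σ X·P over the event = 1·(1/50) + 2·(5/50) + 3·(2/50) + 4·(5/50) + 5·(3/50) = 26/25.
E[X | Y = 6] = (26/25) / (8/25) = 13/4.

13/4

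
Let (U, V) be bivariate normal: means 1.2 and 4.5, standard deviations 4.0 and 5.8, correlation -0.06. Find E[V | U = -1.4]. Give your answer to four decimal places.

For a bivariate normal, E[V | U=x] = μ_V + ρ·(σ_V/σ_U)·(x − μ_U).
E[V | U=-1.4] = 4.5 + (-0.06)·(5.8/4.0)·(-1.4 − (1.2)) = 4.5 + (-0.087)·(-2.6) = 4.7262.

4.7262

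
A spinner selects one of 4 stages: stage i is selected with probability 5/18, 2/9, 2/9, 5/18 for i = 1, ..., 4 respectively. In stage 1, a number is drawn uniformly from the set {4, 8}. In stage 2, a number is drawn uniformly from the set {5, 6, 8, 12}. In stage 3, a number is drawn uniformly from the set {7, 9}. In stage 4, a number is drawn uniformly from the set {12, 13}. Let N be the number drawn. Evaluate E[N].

311/36

E[N | stage 1] = (4+8)/2 = 6.
E[N | stage 2] = (5+6+8+12)/4 = 31/4.
E[N | stage 3] = (7+9)/2 = 8.
E[N | stage 4] = (12+13)/2 = 25/2.
By the law of total expectation,
E[N] = (5/18)·(6) + (2/9)·(31/4) + (2/9)·(8) + (5/18)·(25/2) = 311/36.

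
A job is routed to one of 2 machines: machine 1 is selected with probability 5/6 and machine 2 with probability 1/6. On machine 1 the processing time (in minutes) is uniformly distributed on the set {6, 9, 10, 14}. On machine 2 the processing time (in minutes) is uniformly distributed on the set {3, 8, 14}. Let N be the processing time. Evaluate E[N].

E[N | machine 1] = (6+9+10+14)/4 = 39/4.
E[N | machine 2] = (3+8+14)/3 = 25/3.
By the law of total expectation,
E[N] = (5/6)·(39/4) + (1/6)·(25/3) = 685/72.

685/72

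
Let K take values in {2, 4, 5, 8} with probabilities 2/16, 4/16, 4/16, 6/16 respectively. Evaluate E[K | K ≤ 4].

P(K ≤ 4) = 3/8.
Σ over the event: 2·1/8 + 4·1/4 = 5/4.
E[K | K ≤ 4] = (5/4) / (3/8) = 10/3.

10/3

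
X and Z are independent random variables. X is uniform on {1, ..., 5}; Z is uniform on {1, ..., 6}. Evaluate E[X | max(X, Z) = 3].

Outcomes with max(X, Z) = 3: (1,3), (2,3), (3,1), (3,2), (3,3), each with probability 1/30.
E[X | max(X, Z) = 3] = (1 + 2 + 3 + 3 + 3) / 5 = 12/5.

12/5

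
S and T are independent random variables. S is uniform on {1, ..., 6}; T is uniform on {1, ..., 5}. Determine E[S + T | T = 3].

13/2

Outcomes with T = 3: (1,3), (2,3), (3,3), (4,3), (5,3), (6,3), each with probability 1/30.
E[S + T | T = 3] = (4 + 5 + 6 + 7 + 8 + 9) / 6 = 13/2.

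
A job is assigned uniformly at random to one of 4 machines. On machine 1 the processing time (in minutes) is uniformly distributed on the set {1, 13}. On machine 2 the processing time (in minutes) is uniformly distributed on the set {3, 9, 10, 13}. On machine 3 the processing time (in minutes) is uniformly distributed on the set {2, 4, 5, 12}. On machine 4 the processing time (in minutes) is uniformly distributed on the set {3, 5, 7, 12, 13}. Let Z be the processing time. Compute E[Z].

59/8

E[Z | machine 1] = (1+13)/2 = 7.
E[Z | machine 2] = (3+9+10+13)/4 = 35/4.
E[Z | machine 3] = (2+4+5+12)/4 = 23/4.
E[Z | machine 4] = (3+5+7+12+13)/5 = 8.
E[Z] = (1/4)·(7) + (1/4)·(35/4) + (1/4)·(23/4) + (1/4)·(8) = 59/8.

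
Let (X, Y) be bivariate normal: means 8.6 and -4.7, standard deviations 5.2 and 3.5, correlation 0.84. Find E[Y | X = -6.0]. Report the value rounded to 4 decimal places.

For a bivariate normal, E[Y | X=x] = μ_Y + ρ·(σ_Y/σ_X)·(x − μ_X).
E[Y | X=-6.0] = -4.7 + (0.84)·(3.5/5.2)·(-6.0 − (8.6)) = -4.7 + (0.565385)·(-14.6) = -12.9546.

-12.9546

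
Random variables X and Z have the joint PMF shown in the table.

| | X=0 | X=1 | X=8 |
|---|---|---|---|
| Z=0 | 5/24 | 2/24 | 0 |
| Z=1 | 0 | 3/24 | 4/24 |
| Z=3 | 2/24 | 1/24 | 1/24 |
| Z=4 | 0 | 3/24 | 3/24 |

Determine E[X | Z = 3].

P(Z = 3) = 1/6.
Σ X·P over the event = 0·(2/24) + 1·(1/24) + 8·(1/24) = 3/8.
E[X | Z = 3] = (3/8) / (1/6) = 9/4.

9/4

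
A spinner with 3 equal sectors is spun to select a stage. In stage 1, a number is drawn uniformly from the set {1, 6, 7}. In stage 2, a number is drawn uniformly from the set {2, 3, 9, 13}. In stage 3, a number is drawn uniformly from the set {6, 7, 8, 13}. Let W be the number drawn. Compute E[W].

E[W | stage 1] = (1+6+7)/3 = 14/3.
E[W | stage 2] = (2+3+9+13)/4 = 27/4.
E[W | stage 3] = (6+7+8+13)/4 = 17/2.
E[W] = (1/3)·(14/3) + (1/3)·(27/4) + (1/3)·(17/2) = 239/36.

239/36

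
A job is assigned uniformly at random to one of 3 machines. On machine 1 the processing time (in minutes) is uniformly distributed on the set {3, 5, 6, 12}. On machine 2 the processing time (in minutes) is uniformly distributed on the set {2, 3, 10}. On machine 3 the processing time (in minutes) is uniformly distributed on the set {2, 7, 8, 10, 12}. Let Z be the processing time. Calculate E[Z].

193/30

E[Z | machine 1] = (3+5+6+12)/4 = 13/2.
E[Z | machine 2] = (2+3+10)/3 = 5.
E[Z | machine 3] = (2+7+8+10+12)/5 = 39/5.
By the law of total expectation,
E[Z] = (1/3)·(13/2) + (1/3)·(5) + (1/3)·(39/5) = 193/30.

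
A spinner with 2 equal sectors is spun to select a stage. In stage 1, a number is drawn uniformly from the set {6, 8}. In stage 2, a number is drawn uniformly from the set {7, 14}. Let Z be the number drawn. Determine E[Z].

E[Z | stage 1] = (6+8)/2 = 7.
E[Z | stage 2] = (7+14)/2 = 21/2.
E[Z] = (1/2)·(7) + (1/2)·(21/2) = 35/4.

35/4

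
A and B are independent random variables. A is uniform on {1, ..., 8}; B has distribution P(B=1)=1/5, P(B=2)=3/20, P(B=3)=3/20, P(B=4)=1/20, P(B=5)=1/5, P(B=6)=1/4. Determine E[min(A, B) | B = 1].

P(B = 1) = 1/5.
Summing min(A,B)·P(x,y) over outcomes with B = 1 gives 1/5.
E[min(A, B) | B = 1] = (1/5) / (1/5) = 1.

1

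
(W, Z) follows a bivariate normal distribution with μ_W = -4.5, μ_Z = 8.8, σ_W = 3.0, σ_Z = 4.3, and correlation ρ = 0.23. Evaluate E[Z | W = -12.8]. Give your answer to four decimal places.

E[Z | W=x] = μ_Z + ρ(σ_Z/σ_W)(x − μ_W) for jointly normal variables.
E[Z | W=-12.8] = 8.8 + (0.23)·(4.3/3.0)·(-12.8 − (-4.5)) = 8.8 + (0.329667)·(-8.3) = 6.0638.

6.0638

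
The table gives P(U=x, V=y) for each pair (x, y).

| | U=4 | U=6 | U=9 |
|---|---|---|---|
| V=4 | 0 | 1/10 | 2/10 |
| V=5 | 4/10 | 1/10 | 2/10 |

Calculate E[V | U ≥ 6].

9/2

P(U ≥ 6) = 3/5.
Σ V·P over the event = 4·(1/10) + 5·(1/10) + 4·(2/10) + 5·(2/10) = 27/10.
E[V | U ≥ 6] = (27/10) / (3/5) = 9/2.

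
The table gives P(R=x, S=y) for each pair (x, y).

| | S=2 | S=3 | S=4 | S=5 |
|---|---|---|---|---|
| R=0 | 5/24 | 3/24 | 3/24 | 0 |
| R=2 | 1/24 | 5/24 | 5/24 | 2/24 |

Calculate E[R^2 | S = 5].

4

P(S = 5) = 1/12.
Σ R^2·P over the event = 4·(2/24) = 1/3.
E[R^2 | S = 5] = (1/3) / (1/12) = 4.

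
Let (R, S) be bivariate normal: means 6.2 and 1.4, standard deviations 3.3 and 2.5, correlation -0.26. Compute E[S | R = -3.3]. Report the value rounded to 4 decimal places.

E[S | R=x] = μ_S + ρ(σ_S/σ_R)(x − μ_R) for jointly normal variables.
E[S | R=-3.3] = 1.4 + (-0.26)·(2.5/3.3)·(-3.3 − (6.2)) = 1.4 + (-0.19697)·(-9.5) = 3.2712.

3.2712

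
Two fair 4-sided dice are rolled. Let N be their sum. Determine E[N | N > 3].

P(N > 3) = 13/16.
Σ over the event: 4·3/16 + 5·1/4 + 6·3/16 + 7·1/8 + 8·1/16 = 9/2.
E[N | N > 3] = (9/2) / (13/16) = 72/13.

72/13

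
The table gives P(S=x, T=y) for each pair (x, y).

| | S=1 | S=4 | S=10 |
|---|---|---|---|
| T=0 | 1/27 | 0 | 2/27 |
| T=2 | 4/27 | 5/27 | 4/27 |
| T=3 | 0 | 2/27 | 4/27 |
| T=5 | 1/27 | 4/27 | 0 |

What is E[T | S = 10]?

P(S = 10) = 10/27.
Summing T·P(S=x,T=y) over the conditioning event gives 20/27.
E[T | S = 10] = (20/27) / (10/27) = 2.

2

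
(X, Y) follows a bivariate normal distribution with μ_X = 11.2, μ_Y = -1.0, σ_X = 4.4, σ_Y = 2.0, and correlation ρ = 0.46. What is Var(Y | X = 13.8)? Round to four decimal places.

Var(Y | X=x) = (1 − ρ²)·σ_Y².
Var(Y | X=13.8) = (2.0)²·(1 − (0.46)²) = 4·0.7884 = 3.1536.

3.1536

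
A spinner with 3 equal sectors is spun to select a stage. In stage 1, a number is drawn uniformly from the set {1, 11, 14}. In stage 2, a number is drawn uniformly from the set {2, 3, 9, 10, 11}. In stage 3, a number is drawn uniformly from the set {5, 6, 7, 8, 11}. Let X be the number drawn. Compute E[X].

346/45

E[X | stage 1] = (1+11+14)/3 = 26/3.
E[X | stage 2] = (2+3+9+10+11)/5 = 7.
E[X | stage 3] = (5+6+7+8+11)/5 = 37/5.
By the law of total expectation,
E[X] = (1/3)·(26/3) + (1/3)·(7) + (1/3)·(37/5) = 346/45.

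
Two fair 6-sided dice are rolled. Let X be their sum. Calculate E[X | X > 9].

P(X > 9) = 1/6.
Σ over the event: 10·1/12 + 11·1/18 + 12·1/36 = 16/9.
E[X | X > 9] = (16/9) / (1/6) = 32/3.

32/3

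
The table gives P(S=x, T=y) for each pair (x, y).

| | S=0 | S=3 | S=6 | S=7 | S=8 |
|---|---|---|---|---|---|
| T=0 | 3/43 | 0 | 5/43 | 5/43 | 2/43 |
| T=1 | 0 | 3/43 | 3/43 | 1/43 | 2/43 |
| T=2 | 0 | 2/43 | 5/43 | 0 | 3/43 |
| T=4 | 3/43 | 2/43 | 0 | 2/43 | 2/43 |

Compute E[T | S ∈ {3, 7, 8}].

5/3

P(S ∈ {3, 7, 8}) = 24/43.
Summing T·P(S=x,T=y) over the conditioning event gives 40/43.
E[T | S ∈ {3, 7, 8}] = (40/43) / (24/43) = 5/3.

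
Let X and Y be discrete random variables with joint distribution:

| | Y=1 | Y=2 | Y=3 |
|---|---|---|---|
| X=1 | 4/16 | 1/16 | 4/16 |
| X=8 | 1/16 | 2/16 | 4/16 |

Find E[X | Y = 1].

P(Y = 1) = 5/16.
Σ X·P over the event = 1·(4/16) + 8·(1/16) = 3/4.
E[X | Y = 1] = (3/4) / (5/16) = 12/5.

12/5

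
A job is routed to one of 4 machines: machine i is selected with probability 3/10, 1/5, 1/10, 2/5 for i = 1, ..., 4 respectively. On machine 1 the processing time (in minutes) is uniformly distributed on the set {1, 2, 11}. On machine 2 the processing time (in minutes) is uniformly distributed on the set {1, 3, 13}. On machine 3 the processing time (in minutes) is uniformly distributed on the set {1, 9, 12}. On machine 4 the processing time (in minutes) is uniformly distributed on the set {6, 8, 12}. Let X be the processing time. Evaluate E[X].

101/15

E[X | machine 1] = (1+2+11)/3 = 14/3.
E[X | machine 2] = (1+3+13)/3 = 17/3.
E[X | machine 3] = (1+9+12)/3 = 22/3.
E[X | machine 4] = (6+8+12)/3 = 26/3.
By the law of total expectation,
E[X] = (3/10)·(14/3) + (1/5)·(17/3) + (1/10)·(22/3) + (2/5)·(26/3) = 101/15.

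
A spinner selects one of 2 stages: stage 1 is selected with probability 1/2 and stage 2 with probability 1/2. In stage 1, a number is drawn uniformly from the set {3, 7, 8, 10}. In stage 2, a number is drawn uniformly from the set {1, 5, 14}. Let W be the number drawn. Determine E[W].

E[W | stage 1] = (3+7+8+10)/4 = 7.
E[W | stage 2] = (1+5+14)/3 = 20/3.
E[W] = (1/2)·(7) + (1/2)·(20/3) = 41/6.

41/6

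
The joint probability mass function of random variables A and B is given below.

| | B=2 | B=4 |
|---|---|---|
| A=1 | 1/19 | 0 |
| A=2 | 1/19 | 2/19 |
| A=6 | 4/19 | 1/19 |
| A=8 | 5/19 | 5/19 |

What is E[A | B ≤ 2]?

67/11

P(B ≤ 2) = 11/19.
Σ A·P over the event = 1·(1/19) + 2·(1/19) + 6·(4/19) + 8·(5/19) = 67/19.
E[A | B ≤ 2] = (67/19) / (11/19) = 67/11.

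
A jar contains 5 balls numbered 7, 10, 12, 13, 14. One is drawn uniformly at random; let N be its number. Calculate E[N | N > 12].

P(N > 12) = 2/5.
Σ over the event: 13·1/5 + 14·1/5 = 27/5.
E[N | N > 12] = (27/5) / (2/5) = 27/2.

27/2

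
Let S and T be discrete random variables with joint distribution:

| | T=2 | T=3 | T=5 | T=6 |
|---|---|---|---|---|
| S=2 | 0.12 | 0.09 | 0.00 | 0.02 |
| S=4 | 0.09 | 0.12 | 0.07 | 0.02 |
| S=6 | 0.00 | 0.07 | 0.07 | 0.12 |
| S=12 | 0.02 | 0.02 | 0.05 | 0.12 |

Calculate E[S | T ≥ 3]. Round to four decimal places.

P(T ≥ 3) = 0.77.
Summing S·P(S=x,T=y) over the conditioning event gives 4.90.
E[S | T ≥ 3] = (4.90) / (0.77) = 6.3636.

6.3636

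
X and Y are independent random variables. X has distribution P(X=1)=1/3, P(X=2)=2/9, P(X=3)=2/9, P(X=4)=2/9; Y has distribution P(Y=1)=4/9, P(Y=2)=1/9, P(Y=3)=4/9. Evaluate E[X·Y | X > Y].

49/9

P(X > Y) = 4/9.
Summing XY·P(x,y) over outcomes with X > Y gives 196/81.
E[X·Y | X > Y] = (196/81) / (4/9) = 49/9.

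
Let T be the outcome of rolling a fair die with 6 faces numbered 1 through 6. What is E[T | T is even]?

Given T is even, T is equally likely to be any of {2, 4, 6}.
E[T | T is even] = (2 + 4 + 6) / 3 = 4.

4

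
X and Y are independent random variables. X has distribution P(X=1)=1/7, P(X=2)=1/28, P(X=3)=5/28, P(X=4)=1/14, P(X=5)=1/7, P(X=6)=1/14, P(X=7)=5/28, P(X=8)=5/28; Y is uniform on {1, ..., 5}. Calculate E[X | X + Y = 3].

P(X + Y = 3) = 1/28.
Summing X·P(x,y) over outcomes with X + Y = 3 gives 3/70.
E[X | X + Y = 3] = (3/70) / (1/28) = 6/5.

6/5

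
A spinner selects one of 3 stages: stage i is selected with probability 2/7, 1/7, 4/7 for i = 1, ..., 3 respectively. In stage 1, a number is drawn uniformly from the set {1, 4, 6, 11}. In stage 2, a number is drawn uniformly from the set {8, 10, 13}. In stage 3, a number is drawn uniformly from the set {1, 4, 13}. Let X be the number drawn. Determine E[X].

136/21

E[X | stage 1] = (1+4+6+11)/4 = 11/2.
E[X | stage 2] = (8+10+13)/3 = 31/3.
E[X | stage 3] = (1+4+13)/3 = 6.
By the law of total expectation,
E[X] = (2/7)·(11/2) + (1/7)·(31/3) + (4/7)·(6) = 136/21.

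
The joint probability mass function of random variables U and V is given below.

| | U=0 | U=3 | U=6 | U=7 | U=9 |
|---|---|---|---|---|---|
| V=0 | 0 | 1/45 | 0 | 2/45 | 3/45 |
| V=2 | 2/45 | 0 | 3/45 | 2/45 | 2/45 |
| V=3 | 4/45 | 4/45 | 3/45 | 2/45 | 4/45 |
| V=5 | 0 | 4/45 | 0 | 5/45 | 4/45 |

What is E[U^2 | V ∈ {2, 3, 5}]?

513/13

P(V ∈ {2, 3, 5}) = 13/15.
Summing U^2·P(U=x,V=y) over the conditioning event gives 171/5.
E[U^2 | V ∈ {2, 3, 5}] = (171/5) / (13/15) = 513/13.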